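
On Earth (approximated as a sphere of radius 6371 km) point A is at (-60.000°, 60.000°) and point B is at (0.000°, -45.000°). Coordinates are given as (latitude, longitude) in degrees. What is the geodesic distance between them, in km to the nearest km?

10834 km

In radians: φ₁ = -1.0472, φ₂ = 0.0000, Δλ = -105.000° = -1.8326 rad.
cos c = sin φ₁ sin φ₂ + cos φ₁ cos φ₂ cos Δλ = (-0.8660)(0.0000) + (0.5000)(1.0000)(-0.2588) = -0.12941,
so c = arccos(-0.12941) = 1.70057 rad.
Distance = R·c = 6371 × 1.7006 ≈ 10834 km.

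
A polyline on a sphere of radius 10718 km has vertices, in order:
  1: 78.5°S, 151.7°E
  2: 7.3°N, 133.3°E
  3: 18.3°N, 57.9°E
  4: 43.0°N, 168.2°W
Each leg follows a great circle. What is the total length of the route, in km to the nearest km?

49720 km

Leg 1→2: central angle 1.5076 rad, distance 16158.7 km.
Leg 2→3: central angle 1.2898 rad, distance 13824.5 km.
Leg 3→4: central angle 1.8414 rad, distance 19736.3 km.
Total: 16158.7 + 13824.5 + 19736.3 ≈ 49720 km.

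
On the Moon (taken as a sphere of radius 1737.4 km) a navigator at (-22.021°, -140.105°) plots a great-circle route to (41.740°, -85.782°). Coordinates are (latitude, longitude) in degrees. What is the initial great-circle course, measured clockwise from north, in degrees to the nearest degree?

With φ₁ = -0.3843, φ₂ = 0.7285, Δλ = 0.9481 rad, the forward-azimuth formula gives
θ = atan2( sin Δλ cos φ₂ , cos φ₁ sin φ₂ − sin φ₁ cos φ₂ cos Δλ ) = atan2(0.6061, 0.7804) = 37.84°.
So the initial bearing is 38°.

38°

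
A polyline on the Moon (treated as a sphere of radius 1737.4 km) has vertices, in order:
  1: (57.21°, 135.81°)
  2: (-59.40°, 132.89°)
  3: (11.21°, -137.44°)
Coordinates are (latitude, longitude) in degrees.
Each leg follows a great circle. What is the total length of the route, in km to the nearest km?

Leg 1→2: central angle 2.0356 rad, distance 3536.7 km.
Leg 2→3: central angle 1.7360 rad, distance 3016.1 km.
Total: 3536.7 + 3016.1 ≈ 6553 km.

6553 km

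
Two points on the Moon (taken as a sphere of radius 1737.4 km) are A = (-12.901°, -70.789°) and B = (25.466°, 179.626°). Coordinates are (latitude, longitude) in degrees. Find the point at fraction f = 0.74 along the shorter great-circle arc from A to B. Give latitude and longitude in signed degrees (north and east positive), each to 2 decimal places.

The central angle between A and B is δ = 1.9725 rad.
With f = 0.74, the slerp weights are sin((1−f)δ)/sin δ = 0.5331 and sin(fδ)/sin δ = 1.0798.
Weighted sum of the unit vectors: (0.5331)·(0.3207,-0.9205,-0.2233) + (1.0798)·(-0.9028,0.0059,0.4300) = (-0.8039, -0.4843, 0.3453).
Converting back: φ = atan2(z, √(x²+y²)) = 20.20°, λ = atan2(y, x) = -148.93°.

20.20°, -148.93°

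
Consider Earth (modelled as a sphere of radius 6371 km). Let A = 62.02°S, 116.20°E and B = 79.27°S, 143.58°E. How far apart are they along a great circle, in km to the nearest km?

Let φ₁ = -1.0825 rad, φ₂ = -1.3835 rad, and Δλ = 0.4779 rad.
cos c = sin φ₁ sin φ₂ + cos φ₁ cos φ₂ cos Δλ = (-0.8831)(-0.9825) + (0.4692)(0.1862)(0.8880) = 0.94523,
so c = arccos(0.94523) = 0.33248 rad.
Distance = R·c = 6371 × 0.3325 ≈ 2118 km.

2118 km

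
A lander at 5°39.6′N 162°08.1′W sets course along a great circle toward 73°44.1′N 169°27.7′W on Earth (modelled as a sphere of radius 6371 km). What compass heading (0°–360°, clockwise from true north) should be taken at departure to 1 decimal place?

357.8°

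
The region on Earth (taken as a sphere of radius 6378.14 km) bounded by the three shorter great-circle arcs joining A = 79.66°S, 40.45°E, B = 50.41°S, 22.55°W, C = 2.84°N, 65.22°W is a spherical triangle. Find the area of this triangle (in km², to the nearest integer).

10808627 km²

Side lengths (central angles): a = 1.1265, b = 1.6681, c = 0.6266 rad; semiperimeter s = 1.7106.
By l'Huilier's theorem, tan(E/4) = √[tan(s/2) tan((s−a)/2) tan((s−b)/2) tan((s−c)/2)], giving spherical excess E = 0.2657 rad.
Area = E·R² = 0.2657 × (6378.14)² ≈ 10808627 km².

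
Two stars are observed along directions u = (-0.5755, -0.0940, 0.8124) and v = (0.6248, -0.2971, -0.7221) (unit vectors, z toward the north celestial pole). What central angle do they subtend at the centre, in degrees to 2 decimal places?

u·v = -0.9183; |u| = 1.0000, |v| = 1.0000.
cos θ = (u·v)/(|u||v|) = -0.9182, so θ = 156.67°.

156.67°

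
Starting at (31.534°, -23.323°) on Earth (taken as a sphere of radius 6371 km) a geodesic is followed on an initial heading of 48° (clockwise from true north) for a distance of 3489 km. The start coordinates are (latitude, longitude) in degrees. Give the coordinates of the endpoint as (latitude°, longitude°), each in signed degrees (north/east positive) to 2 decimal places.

Angular distance δ = d/R = 3489/6371 = 0.54764 rad; initial bearing θ = 0.8378 rad.
sin φ₂ = sin φ₁ cos δ + cos φ₁ sin δ cos θ = (0.5230)(0.8538) + (0.8523)(0.5207)(0.6691) = 0.7435, so φ₂ = 48.03°.
Δλ = atan2(sin θ sin δ cos φ₁, cos δ − sin φ₁ sin φ₂) = atan2(0.3298, 0.4649) = 35.350°.
λ₂ = -23.323° + 35.350° = 12.03°.

48.03°, 12.03°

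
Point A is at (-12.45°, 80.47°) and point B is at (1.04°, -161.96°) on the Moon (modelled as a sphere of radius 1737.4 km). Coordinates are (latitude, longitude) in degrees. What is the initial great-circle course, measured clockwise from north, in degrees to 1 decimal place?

Δλ = 117.570° = 2.0520 rad.
y = sin Δλ · cos φ₂ = (0.8864)(0.9998) = 0.8863
x = cos φ₁ sin φ₂ − sin φ₁ cos φ₂ cos Δλ = (0.9765)(0.0182) − (-0.2156)(0.9998)(-0.4628) = -0.0820
θ = atan2(y, x) = 95.29°, so the bearing is 95.3°.

95.3°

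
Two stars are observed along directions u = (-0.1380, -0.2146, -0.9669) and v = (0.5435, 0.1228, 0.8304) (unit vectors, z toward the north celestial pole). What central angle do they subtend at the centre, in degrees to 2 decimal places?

154.72°

u·v = -0.9043; |u| = 1.0000, |v| = 1.0000.
cos θ = (u·v)/(|u||v|) = -0.9043, so θ = 154.72°.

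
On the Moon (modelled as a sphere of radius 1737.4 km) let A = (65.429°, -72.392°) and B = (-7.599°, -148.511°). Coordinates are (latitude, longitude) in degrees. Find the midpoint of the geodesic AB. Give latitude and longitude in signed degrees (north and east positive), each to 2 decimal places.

Central angle δ = 1.5922 rad. Interpolating on the sphere with fraction f = 0.5:
P = [sin((1−f)δ)·A + sin(fδ)·B] / sin δ = 0.7148·A + 0.7148·B in Cartesian coordinates,
giving P = (-0.5143, -0.6534, 0.5555), i.e. latitude 33.75°, longitude -128.21°.

33.75°, -128.21°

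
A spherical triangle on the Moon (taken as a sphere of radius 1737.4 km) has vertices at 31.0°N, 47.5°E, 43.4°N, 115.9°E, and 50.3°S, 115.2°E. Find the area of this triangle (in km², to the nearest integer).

Side lengths (central angles): a = 1.6354, b = 1.7604, c = 0.9482 rad; semiperimeter s = 2.1720.
By l'Huilier's theorem, tan(E/4) = √[tan(s/2) tan((s−a)/2) tan((s−b)/2) tan((s−c)/2)], giving spherical excess E = 1.0792 rad.
Area = E·R² = 1.0792 × (1737.4)² ≈ 3257478 km².

3257478 km²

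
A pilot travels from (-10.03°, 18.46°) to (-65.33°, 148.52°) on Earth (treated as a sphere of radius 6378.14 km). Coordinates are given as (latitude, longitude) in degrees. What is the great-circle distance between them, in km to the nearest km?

10698 km

With latitudes φ₁ = -10.030°, φ₂ = -65.330° and longitude difference Δλ = 130.060°:
cos c = sin φ₁ sin φ₂ + cos φ₁ cos φ₂ cos Δλ = (-0.1742)(-0.9087) + (0.9847)(0.4174)(-0.6436) = -0.10626,
so c = arccos(-0.10626) = 1.67725 rad.
Distance = R·c = 6378.14 × 1.6773 ≈ 10698 km.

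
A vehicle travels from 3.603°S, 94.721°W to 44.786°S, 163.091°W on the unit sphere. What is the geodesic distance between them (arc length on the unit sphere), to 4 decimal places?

1.2605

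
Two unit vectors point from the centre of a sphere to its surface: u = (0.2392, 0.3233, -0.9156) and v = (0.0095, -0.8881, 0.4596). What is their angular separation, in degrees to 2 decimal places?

134.88°

u·v = -0.7057; |u| = 1.0000, |v| = 1.0000.
cos θ = (u·v)/(|u||v|) = -0.7056, so θ = 134.88°.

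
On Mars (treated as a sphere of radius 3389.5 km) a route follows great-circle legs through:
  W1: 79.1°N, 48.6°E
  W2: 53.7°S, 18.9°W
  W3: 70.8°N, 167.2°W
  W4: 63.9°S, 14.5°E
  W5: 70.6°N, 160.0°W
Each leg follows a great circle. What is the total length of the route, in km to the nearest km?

Leg W1→W2: central angle 2.4167 rad, distance 8191.3 km.
Leg W2→W3: central angle 2.7565 rad, distance 9343.0 km.
Leg W3→W4: central angle 3.0206 rad, distance 10238.4 km.
Leg W4→W5: central angle 3.0190 rad, distance 10233.0 km.
Total: 8191.3 + 9343.0 + 10238.4 + 10233.0 ≈ 38006 km.

38006 km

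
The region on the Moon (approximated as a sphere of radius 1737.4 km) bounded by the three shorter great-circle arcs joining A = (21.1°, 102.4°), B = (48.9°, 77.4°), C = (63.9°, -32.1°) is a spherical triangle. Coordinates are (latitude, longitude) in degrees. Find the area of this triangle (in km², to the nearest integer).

Side lengths (central angles): a = 0.9518, b = 1.5352, c = 0.5968 rad; semiperimeter s = 1.5419.
By l'Huilier's theorem, tan(E/4) = √[tan(s/2) tan((s−a)/2) tan((s−b)/2) tan((s−c)/2)], giving spherical excess E = 0.0902 rad.
Area = E·R² = 0.0902 × (1737.4)² ≈ 272393 km².

272393 km²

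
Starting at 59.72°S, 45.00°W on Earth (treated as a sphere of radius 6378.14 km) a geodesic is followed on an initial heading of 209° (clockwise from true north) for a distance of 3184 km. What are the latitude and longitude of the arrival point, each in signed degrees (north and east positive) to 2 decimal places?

-75.77°, -115.74°

Angular distance δ = d/R = 3184/6378.14 = 0.49921 rad; initial bearing θ = 3.6477 rad.
sin φ₂ = sin φ₁ cos δ + cos φ₁ sin δ cos θ = (-0.8636)(0.8780) + (0.5042)(0.4787)(-0.8746) = -0.9693, so φ₂ = -75.77°.
Δλ = atan2(sin θ sin δ cos φ₁, cos δ − sin φ₁ sin φ₂) = atan2(-0.1170, 0.0409) = -70.737°.
λ₂ = -45.000° − 70.737° = -115.74°.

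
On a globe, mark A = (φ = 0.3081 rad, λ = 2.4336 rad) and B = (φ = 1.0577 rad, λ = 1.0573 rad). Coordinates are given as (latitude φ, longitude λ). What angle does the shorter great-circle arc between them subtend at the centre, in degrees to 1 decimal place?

In radians: φ₁ = 0.3081, φ₂ = 1.0577, Δλ = -78.856° = -1.3763 rad.
cos c = sin φ₁ sin φ₂ + cos φ₁ cos φ₂ cos Δλ = (0.3032)(0.8712) + (0.9529)(0.4909)(0.1933) = 0.35460,
so c = arccos(0.35460) = 1.20831 rad.
So the angular separation is 69.2°.

69.2°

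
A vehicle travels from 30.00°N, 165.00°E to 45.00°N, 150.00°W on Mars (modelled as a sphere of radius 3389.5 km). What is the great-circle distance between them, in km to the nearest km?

2256 km

In radians: φ₁ = 0.5236, φ₂ = 0.7854, Δλ = 45.000° = 0.7854 rad.
cos c = sin φ₁ sin φ₂ + cos φ₁ cos φ₂ cos Δλ = (0.5000)(0.7071) + (0.8660)(0.7071)(0.7071) = 0.78657,
so c = arccos(0.78657) = 0.66557 rad.
Distance = R·c = 3389.5 × 0.6656 ≈ 2256 km.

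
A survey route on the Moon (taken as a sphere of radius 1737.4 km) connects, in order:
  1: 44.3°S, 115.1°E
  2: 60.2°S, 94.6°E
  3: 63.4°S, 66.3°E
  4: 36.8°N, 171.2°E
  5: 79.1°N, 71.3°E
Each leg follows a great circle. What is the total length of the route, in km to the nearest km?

Leg 1→2: central angle 0.3505 rad, distance 608.9 km.
Leg 2→3: central angle 0.2379 rad, distance 413.3 km.
Leg 3→4: central angle 2.2495 rad, distance 3908.3 km.
Leg 4→5: central angle 0.9738 rad, distance 1691.8 km.
Total: 608.9 + 413.3 + 3908.3 + 1691.8 ≈ 6622 km.

6622 km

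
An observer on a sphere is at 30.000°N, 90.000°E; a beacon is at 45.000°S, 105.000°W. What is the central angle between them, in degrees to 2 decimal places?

In radians: φ₁ = 0.5236, φ₂ = -0.7854, Δλ = 165.000° = 2.8798 rad.
Haversine: a = sin²(Δφ/2) + cos φ₁ cos φ₂ sin²(Δλ/2) = 0.3706 + (0.8660)(0.7071)(0.9830) = 0.97253.
Central angle c = 2·arcsin(√a) = 2.80857 rad.
So the angular separation is 160.92°.

160.92°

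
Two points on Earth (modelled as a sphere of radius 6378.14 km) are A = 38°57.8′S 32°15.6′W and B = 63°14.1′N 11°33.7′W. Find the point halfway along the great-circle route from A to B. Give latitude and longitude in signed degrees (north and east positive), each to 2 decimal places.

Central angle δ = 1.8069 rad. Interpolating on the sphere with fraction f = 0.5:
P = [sin((1−f)δ)·A + sin(fδ)·B] / sin δ = 0.8079·A + 0.8079·B in Cartesian coordinates,
giving P = (0.8876, -0.4082, 0.2133), i.e. latitude 12.32°, longitude -24.70°.

12.32°, -24.70°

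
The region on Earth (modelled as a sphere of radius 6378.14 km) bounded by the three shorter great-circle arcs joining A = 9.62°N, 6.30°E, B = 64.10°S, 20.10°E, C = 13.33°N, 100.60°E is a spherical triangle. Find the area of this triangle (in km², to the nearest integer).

58242115 km²

Side lengths (central angles): a = 1.7085, b = 1.6042, c = 1.2996 rad; semiperimeter s = 2.3061.
By l'Huilier's theorem, tan(E/4) = √[tan(s/2) tan((s−a)/2) tan((s−b)/2) tan((s−c)/2)], giving spherical excess E = 1.4317 rad.
Area = E·R² = 1.4317 × (6378.14)² ≈ 58242115 km².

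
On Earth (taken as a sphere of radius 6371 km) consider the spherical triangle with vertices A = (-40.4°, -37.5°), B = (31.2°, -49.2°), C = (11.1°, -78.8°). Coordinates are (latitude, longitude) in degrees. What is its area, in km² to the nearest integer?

Side lengths (central angles): a = 0.5925, b = 1.1189, c = 1.2639 rad; semiperimeter s = 1.4877.
By l'Huilier's theorem, tan(E/4) = √[tan(s/2) tan((s−a)/2) tan((s−b)/2) tan((s−c)/2)], giving spherical excess E = 0.3836 rad.
Area = E·R² = 0.3836 × (6371)² ≈ 15571520 km².

15571520 km²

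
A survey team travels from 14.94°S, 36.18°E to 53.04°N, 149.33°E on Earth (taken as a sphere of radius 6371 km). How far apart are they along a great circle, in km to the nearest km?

Let φ₁ = -0.2608 rad, φ₂ = 0.9257 rad, and Δλ = 1.9748 rad.
cos c = sin φ₁ sin φ₂ + cos φ₁ cos φ₂ cos Δλ = (-0.2578)(0.7991) + (0.9662)(0.6013)(-0.3931) = -0.43439,
so c = arccos(-0.43439) = 2.02016 rad.
Distance = R·c = 6371 × 2.0202 ≈ 12870 km.

12870 km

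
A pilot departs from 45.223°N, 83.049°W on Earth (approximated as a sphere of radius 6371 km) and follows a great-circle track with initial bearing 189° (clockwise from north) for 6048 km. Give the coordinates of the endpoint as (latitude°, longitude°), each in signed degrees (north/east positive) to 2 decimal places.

Angular distance δ = d/R = 6048/6371 = 0.94930 rad; initial bearing θ = 3.2987 rad.
sin φ₂ = sin φ₁ cos δ + cos φ₁ sin δ cos θ = (0.7099)(0.5823) + (0.7043)(0.8130)(-0.9877) = -0.1523, so φ₂ = -8.76°.
Δλ = atan2(sin θ sin δ cos φ₁, cos δ − sin φ₁ sin φ₂) = atan2(-0.0896, 0.6903) = -7.394°.
λ₂ = -83.049° − 7.394° = -90.44°.

-8.76°, -90.44°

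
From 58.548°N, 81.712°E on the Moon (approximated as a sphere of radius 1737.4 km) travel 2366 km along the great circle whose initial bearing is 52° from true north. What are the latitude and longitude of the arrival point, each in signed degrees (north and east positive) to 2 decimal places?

Angular distance δ = d/R = 2366/1737.4 = 1.36180 rad; initial bearing θ = 0.9076 rad.
sin φ₂ = sin φ₁ cos δ + cos φ₁ sin δ cos θ = (0.8531)(0.2075) + (0.5218)(0.9782)(0.6157) = 0.4912, so φ₂ = 29.42°.
Δλ = atan2(sin θ sin δ cos φ₁, cos δ − sin φ₁ sin φ₂) = atan2(0.4022, -0.2116) = 117.747°.
λ₂ = 81.712° + 117.747° = 199.46° → -160.54° after wrapping to (−180°, 180°].

29.42°, -160.54°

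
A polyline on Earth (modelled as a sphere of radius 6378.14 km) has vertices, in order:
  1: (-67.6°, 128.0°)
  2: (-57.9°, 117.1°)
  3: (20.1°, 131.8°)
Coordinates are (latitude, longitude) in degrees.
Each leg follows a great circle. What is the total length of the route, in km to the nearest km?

10000 km

Leg 1→2: central angle 0.1898 rad, distance 1210.3 km.
Leg 2→3: central angle 1.3780 rad, distance 8789.3 km.
Total: 1210.3 + 8789.3 ≈ 10000 km.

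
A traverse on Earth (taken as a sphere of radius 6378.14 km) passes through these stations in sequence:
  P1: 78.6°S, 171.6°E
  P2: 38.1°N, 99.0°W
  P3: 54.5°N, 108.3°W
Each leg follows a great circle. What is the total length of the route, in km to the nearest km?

16106 km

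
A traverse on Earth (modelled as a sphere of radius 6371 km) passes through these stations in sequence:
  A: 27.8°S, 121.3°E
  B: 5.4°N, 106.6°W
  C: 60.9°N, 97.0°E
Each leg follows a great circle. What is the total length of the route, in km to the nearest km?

Leg A→B: central angle 2.2579 rad, distance 14385.1 km.
Leg B→C: central angle 1.9406 rad, distance 12363.7 km.
Total: 14385.1 + 12363.7 ≈ 26749 km.

26749 km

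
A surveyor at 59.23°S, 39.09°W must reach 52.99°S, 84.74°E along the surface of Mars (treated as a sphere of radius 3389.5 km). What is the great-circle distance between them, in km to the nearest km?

In radians: φ₁ = -1.0338, φ₂ = -0.9248, Δλ = 123.830° = 2.1612 rad.
Haversine: a = sin²(Δφ/2) + cos φ₁ cos φ₂ sin²(Δλ/2) = 0.0030 + (0.5116)(0.6020)(0.7784) = 0.24266.
Central angle c = 2·arcsin(√a) = 1.03017 rad.
Distance = R·c = 3389.5 × 1.0302 ≈ 3492 km.

3492 km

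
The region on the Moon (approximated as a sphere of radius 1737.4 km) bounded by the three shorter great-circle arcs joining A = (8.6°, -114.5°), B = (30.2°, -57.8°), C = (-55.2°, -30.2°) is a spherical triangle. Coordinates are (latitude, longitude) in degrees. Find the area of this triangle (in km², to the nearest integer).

3062928 km²

Side lengths (central angles): a = 1.5467, b = 1.6376, c = 0.9951 rad; semiperimeter s = 2.0897.
By l'Huilier's theorem, tan(E/4) = √[tan(s/2) tan((s−a)/2) tan((s−b)/2) tan((s−c)/2)], giving spherical excess E = 1.0147 rad.
Area = E·R² = 1.0147 × (1737.4)² ≈ 3062928 km².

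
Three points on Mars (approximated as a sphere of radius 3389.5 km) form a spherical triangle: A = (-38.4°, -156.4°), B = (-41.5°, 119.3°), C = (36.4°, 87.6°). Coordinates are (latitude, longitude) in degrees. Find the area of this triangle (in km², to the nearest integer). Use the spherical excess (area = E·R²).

Side lengths (central angles): a = 1.4508, b = 2.2720, c = 1.0816 rad; semiperimeter s = 2.4022.
By l'Huilier's theorem, tan(E/4) = √[tan(s/2) tan((s−a)/2) tan((s−b)/2) tan((s−c)/2)], giving spherical excess E = 1.0155 rad.
Area = E·R² = 1.0155 × (3389.5)² ≈ 11666816 km².

11666816 km²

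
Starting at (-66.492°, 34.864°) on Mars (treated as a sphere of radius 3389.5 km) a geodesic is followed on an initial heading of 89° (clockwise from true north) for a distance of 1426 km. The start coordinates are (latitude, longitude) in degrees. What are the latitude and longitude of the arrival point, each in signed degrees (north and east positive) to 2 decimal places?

-56.53°, 82.64°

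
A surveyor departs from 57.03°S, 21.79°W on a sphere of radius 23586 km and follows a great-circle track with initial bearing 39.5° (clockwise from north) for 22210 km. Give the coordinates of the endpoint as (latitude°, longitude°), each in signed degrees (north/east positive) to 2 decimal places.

-8.87°, 9.58°

Angular distance δ = d/R = 22210/23586 = 0.94166 rad; initial bearing θ = 0.6894 rad.
sin φ₂ = sin φ₁ cos δ + cos φ₁ sin δ cos θ = (-0.8390)(0.5884) + (0.5442)(0.8085)(0.7716) = -0.1542, so φ₂ = -8.87°.
Δλ = atan2(sin θ sin δ cos φ₁, cos δ − sin φ₁ sin φ₂) = atan2(0.2799, 0.4591) = 31.367°.
λ₂ = -21.790° + 31.367° = 9.58°.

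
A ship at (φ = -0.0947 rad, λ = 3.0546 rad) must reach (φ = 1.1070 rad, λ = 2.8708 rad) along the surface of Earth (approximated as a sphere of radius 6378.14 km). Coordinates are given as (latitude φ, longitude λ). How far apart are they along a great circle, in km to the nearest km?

7716 km

In radians: φ₁ = -0.0947, φ₂ = 1.1070, Δλ = -10.531° = -0.1838 rad.
cos c = sin φ₁ sin φ₂ + cos φ₁ cos φ₂ cos Δλ = (-0.0946)(0.8944) + (0.9955)(0.4473)(0.9832) = 0.35327,
so c = arccos(0.35327) = 1.20973 rad.
Distance = R·c = 6378.14 × 1.2097 ≈ 7716 km.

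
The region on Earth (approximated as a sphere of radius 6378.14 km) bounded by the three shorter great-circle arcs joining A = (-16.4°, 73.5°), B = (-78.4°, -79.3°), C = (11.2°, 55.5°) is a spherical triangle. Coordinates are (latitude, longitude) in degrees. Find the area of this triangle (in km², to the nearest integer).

Side lengths (central angles): a = 1.9063, b = 0.5732, c = 1.4656 rad; semiperimeter s = 1.9726.
By l'Huilier's theorem, tan(E/4) = √[tan(s/2) tan((s−a)/2) tan((s−b)/2) tan((s−c)/2)], giving spherical excess E = 0.4165 rad.
Area = E·R² = 0.4165 × (6378.14)² ≈ 16945460 km².

16945460 km²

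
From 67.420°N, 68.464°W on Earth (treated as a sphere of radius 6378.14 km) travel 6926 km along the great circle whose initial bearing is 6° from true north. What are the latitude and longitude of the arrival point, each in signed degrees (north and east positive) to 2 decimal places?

Angular distance δ = d/R = 6926/6378.14 = 1.08590 rad; initial bearing θ = 0.1047 rad.
sin φ₂ = sin φ₁ cos δ + cos φ₁ sin δ cos θ = (0.9233)(0.4661) + (0.3840)(0.8847)(0.9945) = 0.7682, so φ₂ = 50.20°.
Δλ = atan2(sin θ sin δ cos φ₁, cos δ − sin φ₁ sin φ₂) = atan2(0.0355, -0.2432) = 171.694°.
λ₂ = -68.464° + 171.694° = 103.23°.

50.20°, 103.23°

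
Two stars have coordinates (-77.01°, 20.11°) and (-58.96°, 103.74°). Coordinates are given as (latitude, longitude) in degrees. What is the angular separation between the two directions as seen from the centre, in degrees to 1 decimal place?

32.0°

With latitudes φ₁ = -77.010°, φ₂ = -58.960° and longitude difference Δλ = 83.630°:
cos c = sin φ₁ sin φ₂ + cos φ₁ cos φ₂ cos Δλ = (-0.9744)(-0.8568) + (0.2248)(0.5156)(0.1109) = 0.84774,
so c = arccos(0.84774) = 0.55909 rad.
So the angular separation is 32.0°.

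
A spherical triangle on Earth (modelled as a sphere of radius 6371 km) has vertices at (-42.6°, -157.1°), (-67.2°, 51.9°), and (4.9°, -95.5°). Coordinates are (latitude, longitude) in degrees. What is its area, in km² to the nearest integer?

Side lengths (central angles): a = 1.9867, b = 1.2755, c = 1.1869 rad; semiperimeter s = 2.2246.
By l'Huilier's theorem, tan(E/4) = √[tan(s/2) tan((s−a)/2) tan((s−b)/2) tan((s−c)/2)], giving spherical excess E = 1.0417 rad.
Area = E·R² = 1.0417 × (6371)² ≈ 42282767 km².

42282767 km²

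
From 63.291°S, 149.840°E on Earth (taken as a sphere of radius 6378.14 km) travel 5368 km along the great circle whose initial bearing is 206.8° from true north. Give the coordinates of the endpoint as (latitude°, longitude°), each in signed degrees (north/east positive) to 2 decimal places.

Angular distance δ = d/R = 5368/6378.14 = 0.84162 rad; initial bearing θ = 3.6093 rad.
sin φ₂ = sin φ₁ cos δ + cos φ₁ sin δ cos θ = (-0.8933)(0.6663) + (0.4495)(0.7457)(-0.8926) = -0.8943, so φ₂ = -63.42°.
Δλ = atan2(sin θ sin δ cos φ₁, cos δ − sin φ₁ sin φ₂) = atan2(-0.1511, -0.1327) = -131.277°.
λ₂ = 149.840° − 131.277° = 18.56°.

-63.42°, 18.56°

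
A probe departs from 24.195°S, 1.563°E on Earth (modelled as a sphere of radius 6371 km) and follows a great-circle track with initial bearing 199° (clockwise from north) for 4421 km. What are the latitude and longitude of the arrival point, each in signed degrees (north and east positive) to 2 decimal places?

-60.07°, -23.10°

Angular distance δ = d/R = 4421/6371 = 0.69393 rad; initial bearing θ = 3.4732 rad.
sin φ₂ = sin φ₁ cos δ + cos φ₁ sin δ cos θ = (-0.4098)(0.7687) + (0.9122)(0.6396)(-0.9455) = -0.8667, so φ₂ = -60.07°.
Δλ = atan2(sin θ sin δ cos φ₁, cos δ − sin φ₁ sin φ₂) = atan2(-0.1899, 0.4135) = -24.668°.
λ₂ = 1.563° − 24.668° = -23.10°.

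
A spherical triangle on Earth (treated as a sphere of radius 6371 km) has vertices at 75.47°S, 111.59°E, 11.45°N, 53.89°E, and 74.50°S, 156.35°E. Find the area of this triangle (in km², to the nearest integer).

Side lengths (central angles): a = 1.8212, b = 0.1982, c = 1.6316 rad; semiperimeter s = 1.8255.
By l'Huilier's theorem, tan(E/4) = √[tan(s/2) tan((s−a)/2) tan((s−b)/2) tan((s−c)/2)], giving spherical excess E = 0.0678 rad.
Area = E·R² = 0.0678 × (6371)² ≈ 2750046 km².

2750046 km²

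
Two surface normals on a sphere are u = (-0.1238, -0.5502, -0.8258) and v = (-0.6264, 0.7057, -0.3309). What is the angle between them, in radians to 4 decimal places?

1.6083 rad

u·v = -0.0375; |u| = 1.0000, |v| = 0.9999.
cos θ = (u·v)/(|u||v|) = -0.0375, so θ = 1.6083 rad.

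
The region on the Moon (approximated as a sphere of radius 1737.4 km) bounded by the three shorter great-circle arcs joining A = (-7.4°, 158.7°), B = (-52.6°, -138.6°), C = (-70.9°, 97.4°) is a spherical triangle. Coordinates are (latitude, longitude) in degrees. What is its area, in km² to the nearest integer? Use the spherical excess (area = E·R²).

1812403 km²

Side lengths (central angles): a = 0.8769, b = 1.2896, c = 1.1825 rad; semiperimeter s = 1.6745.
By l'Huilier's theorem, tan(E/4) = √[tan(s/2) tan((s−a)/2) tan((s−b)/2) tan((s−c)/2)], giving spherical excess E = 0.6004 rad.
Area = E·R² = 0.6004 × (1737.4)² ≈ 1812403 km².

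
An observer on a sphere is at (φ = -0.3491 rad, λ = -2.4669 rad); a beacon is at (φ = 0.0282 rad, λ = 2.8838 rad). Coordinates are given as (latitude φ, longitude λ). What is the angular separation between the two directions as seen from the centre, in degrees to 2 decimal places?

56.63°

In radians: φ₁ = -0.3491, φ₂ = 0.0282, Δλ = -53.427° = -0.9325 rad.
Haversine: a = sin²(Δφ/2) + cos φ₁ cos φ₂ sin²(Δλ/2) = 0.0352 + (0.9397)(0.9996)(0.2021) = 0.22498.
Central angle c = 2·arcsin(√a) = 0.98839 rad.
So the angular separation is 56.63°.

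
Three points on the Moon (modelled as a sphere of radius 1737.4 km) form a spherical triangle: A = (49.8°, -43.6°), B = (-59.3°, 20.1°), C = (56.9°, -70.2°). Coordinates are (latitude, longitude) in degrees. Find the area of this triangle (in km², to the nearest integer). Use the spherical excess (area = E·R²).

Side lengths (central angles): a = 2.3772, b = 0.3011, c = 2.1068 rad; semiperimeter s = 2.3925.
By l'Huilier's theorem, tan(E/4) = √[tan(s/2) tan((s−a)/2) tan((s−b)/2) tan((s−c)/2)], giving spherical excess E = 0.2783 rad.
Area = E·R² = 0.2783 × (1737.4)² ≈ 839965 km².

839965 km²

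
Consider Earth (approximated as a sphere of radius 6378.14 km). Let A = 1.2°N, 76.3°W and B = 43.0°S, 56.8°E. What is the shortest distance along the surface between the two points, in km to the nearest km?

13461 km

In radians: φ₁ = 0.0209, φ₂ = -0.7505, Δλ = 133.100° = 2.3230 rad.
Haversine: a = sin²(Δφ/2) + cos φ₁ cos φ₂ sin²(Δλ/2) = 0.1415 + (0.9998)(0.7314)(0.8416) = 0.75694.
Central angle c = 2·arcsin(√a) = 2.11051 rad.
Distance = R·c = 6378.14 × 2.1105 ≈ 13461 km.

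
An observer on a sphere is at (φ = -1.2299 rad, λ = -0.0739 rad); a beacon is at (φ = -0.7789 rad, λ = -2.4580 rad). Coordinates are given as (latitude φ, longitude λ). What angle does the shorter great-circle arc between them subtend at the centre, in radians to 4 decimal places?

With latitudes φ₁ = -70.468°, φ₂ = -44.628° and longitude difference Δλ = -136.599°:
Haversine: a = sin²(Δφ/2) + cos φ₁ cos φ₂ sin²(Δλ/2) = 0.0500 + (0.3343)(0.7117)(0.8633) = 0.25540.
Central angle c = 2·arcsin(√a) = 1.05963 rad.
So the angular separation is 1.0596 rad.

1.0596 rad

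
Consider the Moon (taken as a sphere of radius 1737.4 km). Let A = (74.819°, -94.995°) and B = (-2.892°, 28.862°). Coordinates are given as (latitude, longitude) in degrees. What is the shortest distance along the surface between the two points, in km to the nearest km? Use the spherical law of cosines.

In radians: φ₁ = 1.3058, φ₂ = -0.0505, Δλ = 123.857° = 2.1617 rad.
cos c = sin φ₁ sin φ₂ + cos φ₁ cos φ₂ cos Δλ = (0.9651)(-0.0505) + (0.2619)(0.9987)(-0.5571) = -0.19440,
so c = arccos(-0.19440) = 1.76644 rad.
Distance = R·c = 1737.4 × 1.7664 ≈ 3069 km.

3069 km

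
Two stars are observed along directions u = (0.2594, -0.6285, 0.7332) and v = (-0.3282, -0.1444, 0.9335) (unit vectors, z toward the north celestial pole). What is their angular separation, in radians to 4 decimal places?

u·v = 0.6901; |u| = 0.9999, |v| = 1.0000.
cos θ = (u·v)/(|u||v|) = 0.6901, so θ = 0.8092 rad.

0.8092 rad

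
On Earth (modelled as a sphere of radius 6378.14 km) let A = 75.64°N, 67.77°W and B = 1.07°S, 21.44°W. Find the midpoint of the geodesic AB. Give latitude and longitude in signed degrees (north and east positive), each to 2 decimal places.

38.73°, -30.15°

Central angle δ = 1.4171 rad. Interpolating on the sphere with fraction f = 0.5:
P = [sin((1−f)δ)·A + sin(fδ)·B] / sin δ = 0.6585·A + 0.6585·B in Cartesian coordinates,
giving P = (0.6746, -0.3918, 0.6256), i.e. latitude 38.73°, longitude -30.15°.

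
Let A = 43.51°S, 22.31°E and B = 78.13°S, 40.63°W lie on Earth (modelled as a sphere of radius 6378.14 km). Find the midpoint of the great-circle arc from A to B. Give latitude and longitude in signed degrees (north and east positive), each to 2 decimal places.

-63.28°, 9.70°

The central angle between A and B is δ = 0.7353 rad.
With f = 0.5, the slerp weights are sin((1−f)δ)/sin δ = 0.5358 and sin(fδ)/sin δ = 0.5358.
Weighted sum of the unit vectors: (0.5358)·(0.6710,0.2753,-0.6885) + (0.5358)·(0.1561,-0.1339,-0.9786) = (0.4431, 0.0758, -0.8932).
Converting back: φ = atan2(z, √(x²+y²)) = -63.28°, λ = atan2(y, x) = 9.70°.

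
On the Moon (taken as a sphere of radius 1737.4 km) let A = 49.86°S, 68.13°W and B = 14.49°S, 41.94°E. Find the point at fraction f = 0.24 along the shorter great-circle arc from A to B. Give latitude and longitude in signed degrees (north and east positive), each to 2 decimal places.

The central angle between A and B is δ = 1.5937 rad.
With f = 0.24, the slerp weights are sin((1−f)δ)/sin δ = 0.9363 and sin(fδ)/sin δ = 0.3733.
Weighted sum of the unit vectors: (0.9363)·(0.2401,-0.5983,-0.7645) + (0.3733)·(0.7202,0.6471,-0.2502) = (0.4937, -0.3186, -0.8092).
Converting back: φ = atan2(z, √(x²+y²)) = -54.02°, λ = atan2(y, x) = -32.83°.

-54.02°, -32.83°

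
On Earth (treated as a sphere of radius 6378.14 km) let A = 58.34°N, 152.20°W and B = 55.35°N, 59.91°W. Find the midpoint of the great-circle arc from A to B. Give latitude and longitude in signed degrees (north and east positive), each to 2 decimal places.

Central angle δ = 0.8117 rad. Interpolating on the sphere with fraction f = 0.5:
P = [sin((1−f)δ)·A + sin(fδ)·B] / sin δ = 0.5442·A + 0.5442·B in Cartesian coordinates,
giving P = (-0.0975, -0.4009, 0.9109), i.e. latitude 65.63°, longitude -103.67°.

65.63°, -103.67°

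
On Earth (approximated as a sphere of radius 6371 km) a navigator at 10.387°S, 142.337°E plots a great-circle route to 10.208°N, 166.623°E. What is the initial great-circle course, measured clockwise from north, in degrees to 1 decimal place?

50.3°

Δλ = 24.286° = 0.4239 rad.
y = sin Δλ · cos φ₂ = (0.4113)(0.9842) = 0.4048
x = cos φ₁ sin φ₂ − sin φ₁ cos φ₂ cos Δλ = (0.9836)(0.1772) − (-0.1803)(0.9842)(0.9115) = 0.3361
θ = atan2(y, x) = 50.30°, so the bearing is 50.3°.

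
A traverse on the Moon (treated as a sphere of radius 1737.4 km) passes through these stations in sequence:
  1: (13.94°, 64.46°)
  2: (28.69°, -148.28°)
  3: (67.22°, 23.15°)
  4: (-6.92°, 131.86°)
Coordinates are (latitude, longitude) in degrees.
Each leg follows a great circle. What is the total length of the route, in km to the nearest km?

9532 km

Leg 1→2: central angle 2.2149 rad, distance 3848.2 km.
Leg 2→3: central angle 1.4638 rad, distance 2543.3 km.
Leg 3→4: central angle 1.8074 rad, distance 3140.1 km.
Total: 3848.2 + 2543.3 + 3140.1 ≈ 9532 km.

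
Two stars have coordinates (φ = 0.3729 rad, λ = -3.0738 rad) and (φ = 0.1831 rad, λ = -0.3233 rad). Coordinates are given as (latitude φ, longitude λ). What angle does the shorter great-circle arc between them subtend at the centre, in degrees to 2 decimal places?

In radians: φ₁ = 0.3729, φ₂ = 0.1831, Δλ = 157.592° = 2.7505 rad.
cos c = sin φ₁ sin φ₂ + cos φ₁ cos φ₂ cos Δλ = (0.3643)(0.1821) + (0.9313)(0.9833)(-0.9245) = -0.78023,
so c = arccos(-0.78023) = 2.46583 rad.
So the angular separation is 141.28°.

141.28°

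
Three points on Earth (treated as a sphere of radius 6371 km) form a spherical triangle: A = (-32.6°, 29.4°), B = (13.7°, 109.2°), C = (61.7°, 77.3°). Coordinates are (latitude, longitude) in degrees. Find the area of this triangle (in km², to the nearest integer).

40579397 km²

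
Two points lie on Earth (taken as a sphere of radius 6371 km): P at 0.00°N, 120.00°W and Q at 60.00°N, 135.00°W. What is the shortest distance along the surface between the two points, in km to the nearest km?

6796 km

In radians: φ₁ = 0.0000, φ₂ = 1.0472, Δλ = -15.000° = -0.2618 rad.
cos c = sin φ₁ sin φ₂ + cos φ₁ cos φ₂ cos Δλ = (0.0000)(0.8660) + (1.0000)(0.5000)(0.9659) = 0.48296,
so c = arccos(0.48296) = 1.06676 rad.
Distance = R·c = 6371 × 1.0668 ≈ 6796 km.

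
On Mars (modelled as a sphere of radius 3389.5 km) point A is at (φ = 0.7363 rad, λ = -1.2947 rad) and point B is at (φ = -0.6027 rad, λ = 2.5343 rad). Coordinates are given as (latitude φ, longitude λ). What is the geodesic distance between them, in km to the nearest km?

8784 km

In radians: φ₁ = 0.7363, φ₂ = -0.6027, Δλ = -140.614° = -2.4542 rad.
cos c = sin φ₁ sin φ₂ + cos φ₁ cos φ₂ cos Δλ = (0.6716)(-0.5669) + (0.7410)(0.8238)(-0.7729) = -0.85246,
so c = arccos(-0.85246) = 2.59147 rad.
Distance = R·c = 3389.5 × 2.5915 ≈ 8784 km.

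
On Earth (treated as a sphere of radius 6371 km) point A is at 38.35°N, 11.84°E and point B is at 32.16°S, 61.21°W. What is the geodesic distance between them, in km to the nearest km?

10881 km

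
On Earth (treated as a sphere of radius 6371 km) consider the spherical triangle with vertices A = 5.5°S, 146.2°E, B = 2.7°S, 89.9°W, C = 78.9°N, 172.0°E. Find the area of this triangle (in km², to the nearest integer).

Side lengths (central angles): a = 1.6442, b = 1.4922, c = 2.1532 rad; semiperimeter s = 2.6448.
By l'Huilier's theorem, tan(E/4) = √[tan(s/2) tan((s−a)/2) tan((s−b)/2) tan((s−c)/2)], giving spherical excess E = 2.1405 rad.
Area = E·R² = 2.1405 × (6371)² ≈ 86882734 km².

86882734 km²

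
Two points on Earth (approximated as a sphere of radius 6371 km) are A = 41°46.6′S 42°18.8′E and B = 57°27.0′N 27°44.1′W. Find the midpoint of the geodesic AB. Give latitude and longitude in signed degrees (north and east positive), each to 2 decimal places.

9.48°, 13.76°

The central angle between A and B is δ = 2.0094 rad.
With f = 0.5, the slerp weights are sin((1−f)δ)/sin δ = 0.9322 and sin(fδ)/sin δ = 0.9322.
Weighted sum of the unit vectors: (0.9322)·(0.5515,0.5020,-0.6662) + (0.9322)·(0.4762,-0.2504,0.8429) = (0.9580, 0.2346, 0.1647).
Converting back: φ = atan2(z, √(x²+y²)) = 9.48°, λ = atan2(y, x) = 13.76°.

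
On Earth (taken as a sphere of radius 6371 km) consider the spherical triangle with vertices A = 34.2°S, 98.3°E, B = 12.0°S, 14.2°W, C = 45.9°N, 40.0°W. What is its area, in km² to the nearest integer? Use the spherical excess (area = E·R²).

64893112 km²

Side lengths (central angles): a = 1.0888, b = 2.5560, c = 1.7647 rad; semiperimeter s = 2.7048.
By l'Huilier's theorem, tan(E/4) = √[tan(s/2) tan((s−a)/2) tan((s−b)/2) tan((s−c)/2)], giving spherical excess E = 1.5988 rad.
Area = E·R² = 1.5988 × (6371)² ≈ 64893112 km².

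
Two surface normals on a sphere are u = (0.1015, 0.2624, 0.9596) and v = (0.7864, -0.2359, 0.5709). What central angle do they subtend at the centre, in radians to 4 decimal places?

u·v = 0.5658; |u| = 1.0000, |v| = 1.0000.
cos θ = (u·v)/(|u||v|) = 0.5658, so θ = 0.9694 rad.

0.9694 rad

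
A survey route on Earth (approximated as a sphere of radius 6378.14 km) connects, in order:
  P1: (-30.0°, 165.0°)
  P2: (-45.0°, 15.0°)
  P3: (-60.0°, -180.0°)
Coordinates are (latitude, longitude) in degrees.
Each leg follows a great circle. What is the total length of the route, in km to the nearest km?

Leg P1→P2: central angle 1.7485 rad, distance 11152.2 km.
Leg P2→P3: central angle 1.2965 rad, distance 8269.3 km.
Total: 11152.2 + 8269.3 ≈ 19422 km.

19422 km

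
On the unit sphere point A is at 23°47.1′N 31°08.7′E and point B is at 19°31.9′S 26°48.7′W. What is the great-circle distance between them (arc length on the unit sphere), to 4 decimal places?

Let φ₁ = 0.4151 rad, φ₂ = -0.3409 rad, and Δλ = -1.0115 rad.
cos c = sin φ₁ sin φ₂ + cos φ₁ cos φ₂ cos Δλ = (0.4033)(-0.3343) + (0.9151)(0.9425)(0.5306) = 0.32272,
so c = arccos(0.32272) = 1.24219 rad.
On the unit sphere the arc length equals the central angle: 1.2422.

1.2422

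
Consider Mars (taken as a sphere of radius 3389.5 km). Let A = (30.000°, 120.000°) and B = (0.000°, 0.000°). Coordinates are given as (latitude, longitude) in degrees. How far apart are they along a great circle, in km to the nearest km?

6842 km

Let φ₁ = 0.5236 rad, φ₂ = 0.0000 rad, and Δλ = -2.0944 rad.
cos c = sin φ₁ sin φ₂ + cos φ₁ cos φ₂ cos Δλ = (0.5000)(0.0000) + (0.8660)(1.0000)(-0.5000) = -0.43301,
so c = arccos(-0.43301) = 2.01863 rad.
Distance = R·c = 3389.5 × 2.0186 ≈ 6842 km.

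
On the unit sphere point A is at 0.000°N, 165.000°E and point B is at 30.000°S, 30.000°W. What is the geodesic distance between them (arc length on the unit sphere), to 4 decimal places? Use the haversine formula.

2.5617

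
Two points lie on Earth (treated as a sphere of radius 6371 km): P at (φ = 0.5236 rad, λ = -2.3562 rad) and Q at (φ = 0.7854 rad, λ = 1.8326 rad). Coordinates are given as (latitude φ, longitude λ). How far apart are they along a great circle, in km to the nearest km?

Let φ₁ = 0.5236 rad, φ₂ = 0.7854 rad, and Δλ = -2.0944 rad.
Haversine: a = sin²(Δφ/2) + cos φ₁ cos φ₂ sin²(Δλ/2) = 0.0170 + (0.8660)(0.7071)(0.7500) = 0.47631.
Central angle c = 2·arcsin(√a) = 1.52340 rad.
Distance = R·c = 6371 × 1.5234 ≈ 9706 km.

9706 km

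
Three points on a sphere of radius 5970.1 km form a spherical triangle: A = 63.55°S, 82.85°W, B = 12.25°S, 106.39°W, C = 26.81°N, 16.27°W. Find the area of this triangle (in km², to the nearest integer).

39956798 km²

Side lengths (central angles): a = 1.6685, b = 1.8192, c = 0.9410 rad; semiperimeter s = 2.2143.
By l'Huilier's theorem, tan(E/4) = √[tan(s/2) tan((s−a)/2) tan((s−b)/2) tan((s−c)/2)], giving spherical excess E = 1.1211 rad.
Area = E·R² = 1.1211 × (5970.1)² ≈ 39956798 km².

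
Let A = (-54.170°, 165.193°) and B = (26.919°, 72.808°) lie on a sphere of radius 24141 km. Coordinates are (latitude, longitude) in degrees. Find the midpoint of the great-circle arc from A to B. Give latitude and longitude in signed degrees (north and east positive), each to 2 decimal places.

-18.89°, 106.80°

Central angle δ = 1.9701 rad. Interpolating on the sphere with fraction f = 0.5:
P = [sin((1−f)δ)·A + sin(fδ)·B] / sin δ = 0.9044·A + 0.9044·B in Cartesian coordinates,
giving P = (-0.2735, 0.9057, -0.3238), i.e. latitude -18.89°, longitude 106.80°.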